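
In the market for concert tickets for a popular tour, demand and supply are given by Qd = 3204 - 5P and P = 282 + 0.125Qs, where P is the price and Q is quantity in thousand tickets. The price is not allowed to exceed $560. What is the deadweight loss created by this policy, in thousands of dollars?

Rearranging supply gives Qs = 8P - 2256. Equilibrium: 3204 - 5P = 8P - 2256, so 5460 = 13P and P* = 420, Q* = 1104.
Since 560 is above P* = 420, the ceiling does not bind and the free-market outcome prevails.
Since the control does not bind, no trades are prevented and deadweight loss is zero.

0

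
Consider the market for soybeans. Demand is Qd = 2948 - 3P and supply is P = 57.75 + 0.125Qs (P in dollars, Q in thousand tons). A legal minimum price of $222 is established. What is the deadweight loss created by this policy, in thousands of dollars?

Rearranging supply gives Qs = 8P - 462. Without the control the market clears where 2948 - 3P = 8P - 462, i.e. P* = 310 and Q* = 2018.
The floor of 222 is below the equilibrium price 310, so it is not binding; the market clears at P* = 310, Q* = 2018.
Since the control does not bind, no trades are prevented and deadweight loss is zero.

0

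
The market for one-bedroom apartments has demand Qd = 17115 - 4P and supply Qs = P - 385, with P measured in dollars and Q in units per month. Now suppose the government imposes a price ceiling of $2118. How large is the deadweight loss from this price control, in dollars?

1193702.5

In a free market, 17115 - 4P = P - 385 gives the equilibrium P* = 3500, Q* = 3115.
The ceiling of 2118 is below the equilibrium price 3500, so it binds.
At P = 2118: Qd = 17115 - 4·2118 = 8643 and Qs = 2118 - 385 = 1733.
Quantity traded falls to 1733. At Q = 1733 the demand price is (17115 - 1733)/4 = 3845.5 and the supply price is 385 + 1733 = 2118.
Deadweight loss = ½ · (3845.5 - 2118) · (3115 - 1733) = ½ · 1727.5 · 1382 = 1193702.5.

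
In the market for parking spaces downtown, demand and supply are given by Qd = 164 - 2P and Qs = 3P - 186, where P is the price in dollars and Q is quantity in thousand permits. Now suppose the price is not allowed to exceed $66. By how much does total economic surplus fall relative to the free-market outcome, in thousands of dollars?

In a free market, 164 - 2P = 3P - 186 gives the equilibrium P* = 70, Q* = 24.
Because the ceiling (66) lies below the market-clearing price, it is binding.
At P = 66: Qd = 164 - 2·66 = 32 and Qs = 3·66 - 186 = 12.
Quantity traded falls to 12. At Q = 12 the demand price is (164 - 12)/2 = 76 and the supply price is (186 + 12)/3 = 66.
Deadweight loss = ½ · (76 - 66) · (24 - 12) = ½ · 10 · 12 = 60.

60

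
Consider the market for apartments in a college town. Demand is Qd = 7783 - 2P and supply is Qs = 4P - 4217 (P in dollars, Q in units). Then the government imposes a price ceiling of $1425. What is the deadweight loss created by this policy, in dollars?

1983750

Setting quantity demanded equal to quantity supplied, 7783 - 2P = 4P - 4217, gives P* = 2000 and Q* = 3783.
Since 1425 < 2000, the ceiling is binding.
At P = 1425: Qd = 7783 - 2·1425 = 4933 and Qs = 4·1425 - 4217 = 1483.
Quantity traded falls to 1483. At Q = 1483 the demand price is (7783 - 1483)/2 = 3150 and the supply price is (4217 + 1483)/4 = 1425.
Deadweight loss = ½ · (3150 - 1425) · (3783 - 1483) = ½ · 1725 · 2300 = 1983750.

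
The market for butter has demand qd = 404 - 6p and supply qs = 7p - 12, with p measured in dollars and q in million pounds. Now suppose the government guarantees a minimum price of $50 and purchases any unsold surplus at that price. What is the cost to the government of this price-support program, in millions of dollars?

11700

Equilibrium: 404 - 6p = 7p - 12, so 416 = 13p and p* = 32, q* = 212.
The floor of 50 is above the equilibrium price 32, so it binds.
At p = 50: qd = 404 - 6·50 = 104 and qs = 7·50 - 12 = 338.
Surplus = qs - qd = 234.
Government expenditure = surplus × support price = 234 × 50 = 11700.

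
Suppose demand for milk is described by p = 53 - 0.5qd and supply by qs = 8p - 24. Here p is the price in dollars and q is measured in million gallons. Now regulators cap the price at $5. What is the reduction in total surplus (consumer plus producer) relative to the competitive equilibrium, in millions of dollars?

Rearranging demand gives qd = 106 - 2p. In a free market, 106 - 2p = 8p - 24 gives the equilibrium p* = 13, q* = 80.
The ceiling of 5 is below the equilibrium price 13, so it binds.
At p = 5: qd = 106 - 2·5 = 96 and qs = 8·5 - 24 = 16.
Quantity traded falls to 16. At q = 16 the demand price is (106 - 16)/2 = 45 and the supply price is (24 + 16)/8 = 5.
Deadweight loss = ½ · (45 - 5) · (80 - 16) = ½ · 40 · 64 = 1280.

1280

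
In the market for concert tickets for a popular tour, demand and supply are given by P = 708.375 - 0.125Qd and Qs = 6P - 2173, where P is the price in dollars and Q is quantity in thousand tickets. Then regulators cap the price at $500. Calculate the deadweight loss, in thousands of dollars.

Rearranging demand gives Qd = 5667 - 8P. In a free market, 5667 - 8P = 6P - 2173 gives the equilibrium P* = 560, Q* = 1187.
Because the ceiling (500) lies below the market-clearing price, it is binding.
At P = 500: Qd = 5667 - 8·500 = 1667 and Qs = 6·500 - 2173 = 827.
Quantity traded falls to 827. At Q = 827 the demand price is (5667 - 827)/8 = 605 and the supply price is (2173 + 827)/6 = 500.
Deadweight loss = ½ · (605 - 500) · (1187 - 827) = ½ · 105 · 360 = 18900.

18900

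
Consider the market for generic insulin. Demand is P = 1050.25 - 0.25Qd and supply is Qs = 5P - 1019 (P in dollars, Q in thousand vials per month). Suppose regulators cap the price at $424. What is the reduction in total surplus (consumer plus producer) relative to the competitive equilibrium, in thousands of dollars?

136890

Rearranging demand gives Qd = 4201 - 4P. Without the control the market clears where 4201 - 4P = 5P - 1019, i.e. P* = 580 and Q* = 1881.
Because the ceiling (424) lies below the market-clearing price, it is binding.
At P = 424: Qd = 4201 - 4·424 = 2505 and Qs = 5·424 - 1019 = 1101.
Quantity traded falls to 1101. At Q = 1101 the demand price is (4201 - 1101)/4 = 775 and the supply price is (1019 + 1101)/5 = 424.
Deadweight loss = ½ · (775 - 424) · (1881 - 1101) = ½ · 351 · 780 = 136890.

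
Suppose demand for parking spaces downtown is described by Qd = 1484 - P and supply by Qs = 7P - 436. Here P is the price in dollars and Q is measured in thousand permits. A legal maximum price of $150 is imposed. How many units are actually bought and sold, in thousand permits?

In a free market, 1484 - P = 7P - 436 gives the equilibrium P* = 240, Q* = 1244.
The ceiling of 150 is below the equilibrium price 240, so it binds.
At P = 150: Qd = 1484 - 150 = 1334 and Qs = 7·150 - 436 = 614.
The quantity actually transacted is the short side, supply: 614.

614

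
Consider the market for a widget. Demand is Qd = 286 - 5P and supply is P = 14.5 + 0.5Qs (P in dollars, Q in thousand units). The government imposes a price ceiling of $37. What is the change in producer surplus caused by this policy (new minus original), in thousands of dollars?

Rearranging supply gives Qs = 2P - 29. Setting quantity demanded equal to quantity supplied, 286 - 5P = 2P - 29, gives P* = 45 and Q* = 61.
Because the ceiling (37) lies below the market-clearing price, it is binding.
At P = 37: Qd = 286 - 5·37 = 101 and Qs = 2·37 - 29 = 45.
Producer surplus without the control is ½ · (45 - 14.5) · 61 = 930.25.
With the ceiling, producers sell 45 units at 37, so PS = ½ · (37 - 14.5) · 45 = 506.25.
Change in producer surplus = 506.25 - 930.25 = -424.

-424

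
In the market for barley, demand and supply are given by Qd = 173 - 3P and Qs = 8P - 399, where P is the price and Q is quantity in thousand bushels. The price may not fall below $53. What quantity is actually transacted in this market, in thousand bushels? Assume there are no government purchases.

14

In a free market, 173 - 3P = 8P - 399 gives the equilibrium P* = 52, Q* = 17.
Because the floor (53) lies above the market-clearing price, it is binding.
At P = 53: Qd = 173 - 3·53 = 14 and Qs = 8·53 - 399 = 25.
The quantity actually transacted is the short side, demand: 14.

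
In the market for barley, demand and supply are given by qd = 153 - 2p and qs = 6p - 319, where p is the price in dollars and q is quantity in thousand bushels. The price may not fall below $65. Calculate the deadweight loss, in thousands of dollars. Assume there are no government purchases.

In a free market, 153 - 2p = 6p - 319 gives the equilibrium p* = 59, q* = 35.
Because the floor (65) lies above the market-clearing price, it is binding.
At p = 65: qd = 153 - 2·65 = 23 and qs = 6·65 - 319 = 71.
Quantity traded falls to 23. At q = 23 the demand price is (153 - 23)/2 = 65 and the supply price is (319 + 23)/6 = 57.
Deadweight loss = ½ · (65 - 57) · (35 - 23) = ½ · 8 · 12 = 48.

48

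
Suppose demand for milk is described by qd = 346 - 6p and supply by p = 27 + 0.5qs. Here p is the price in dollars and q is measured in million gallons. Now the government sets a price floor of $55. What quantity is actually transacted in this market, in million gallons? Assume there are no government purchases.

Rearranging supply gives qs = 2p - 54. Without the control the market clears where 346 - 6p = 2p - 54, i.e. p* = 50 and q* = 46.
The floor of 55 is above the equilibrium price 50, so it binds.
At p = 55: qd = 346 - 6·55 = 16 and qs = 2·55 - 54 = 56.
The quantity actually transacted is the short side, demand: 16.

16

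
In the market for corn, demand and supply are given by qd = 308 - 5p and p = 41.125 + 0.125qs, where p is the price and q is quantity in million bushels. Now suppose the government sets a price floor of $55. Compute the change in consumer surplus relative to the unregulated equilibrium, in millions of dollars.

Rearranging supply gives qs = 8p - 329. Setting quantity demanded equal to quantity supplied, 308 - 5p = 8p - 329, gives p* = 49 and q* = 63.
Because the floor (55) lies above the market-clearing price, it is binding.
At p = 55: qd = 308 - 5·55 = 33 and qs = 8·55 - 329 = 111.
Consumer surplus without the control is ½ · (61.6 - 49) · 63 = 396.9.
With the floor, consumers buy 33 units at 55, so CS = ½ · (61.6 - 55) · 33 = 108.9.
Change in consumer surplus = 108.9 - 396.9 = -288.

-288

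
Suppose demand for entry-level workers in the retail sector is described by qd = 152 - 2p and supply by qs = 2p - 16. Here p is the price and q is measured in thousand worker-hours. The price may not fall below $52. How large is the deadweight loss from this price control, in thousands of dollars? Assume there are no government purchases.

In a free market, 152 - 2p = 2p - 16 gives the equilibrium p* = 42, q* = 68.
Because the floor (52) lies above the market-clearing price, it is binding.
At p = 52: qd = 152 - 2·52 = 48 and qs = 2·52 - 16 = 88.
Quantity traded falls to 48. At q = 48 the demand price is (152 - 48)/2 = 52 and the supply price is (16 + 48)/2 = 32.
Deadweight loss = ½ · (52 - 32) · (68 - 48) = ½ · 20 · 20 = 200.

200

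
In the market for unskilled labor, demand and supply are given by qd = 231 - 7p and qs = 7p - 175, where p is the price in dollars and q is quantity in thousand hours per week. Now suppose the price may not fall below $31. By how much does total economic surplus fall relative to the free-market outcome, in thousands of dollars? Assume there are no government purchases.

In a free market, 231 - 7p = 7p - 175 gives the equilibrium p* = 29, q* = 28.
The floor of 31 is above the equilibrium price 29, so it binds.
At p = 31: qd = 231 - 7·31 = 14 and qs = 7·31 - 175 = 42.
Quantity traded falls to 14. At q = 14 the demand price is (231 - 14)/7 = 31 and the supply price is (175 + 14)/7 = 27.
Deadweight loss = ½ · (31 - 27) · (28 - 14) = ½ · 4 · 14 = 28.

28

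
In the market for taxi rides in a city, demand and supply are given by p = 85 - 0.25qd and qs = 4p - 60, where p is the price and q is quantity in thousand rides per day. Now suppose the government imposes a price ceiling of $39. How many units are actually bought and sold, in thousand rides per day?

Rearranging demand gives qd = 340 - 4p. In a free market, 340 - 4p = 4p - 60 gives the equilibrium p* = 50, q* = 140.
The ceiling of 39 is below the equilibrium price 50, so it binds.
At p = 39: qd = 340 - 4·39 = 184 and qs = 4·39 - 60 = 96.
The quantity actually transacted is the short side, supply: 96.

96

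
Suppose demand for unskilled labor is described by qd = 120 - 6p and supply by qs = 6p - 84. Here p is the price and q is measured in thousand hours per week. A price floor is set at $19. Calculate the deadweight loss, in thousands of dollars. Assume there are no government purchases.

Setting quantity demanded equal to quantity supplied, 120 - 6p = 6p - 84, gives p* = 17 and q* = 18.
The floor of 19 is above the equilibrium price 17, so it binds.
At p = 19: qd = 120 - 6·19 = 6 and qs = 6·19 - 84 = 30.
Quantity traded falls to 6. At q = 6 the demand price is (120 - 6)/6 = 19 and the supply price is (84 + 6)/6 = 15.
Deadweight loss = ½ · (19 - 15) · (18 - 6) = ½ · 4 · 12 = 24.

24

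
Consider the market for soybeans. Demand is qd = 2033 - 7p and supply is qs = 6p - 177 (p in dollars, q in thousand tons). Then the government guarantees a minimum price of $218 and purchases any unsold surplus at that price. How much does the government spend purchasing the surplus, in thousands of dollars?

136032

Equilibrium: 2033 - 7p = 6p - 177, so 2210 = 13p and p* = 170, q* = 843.
Since 218 > 170, the floor is binding.
At p = 218: qd = 2033 - 7·218 = 507 and qs = 6·218 - 177 = 1131.
Surplus = qs - qd = 624.
Government expenditure = surplus × support price = 624 × 218 = 136032.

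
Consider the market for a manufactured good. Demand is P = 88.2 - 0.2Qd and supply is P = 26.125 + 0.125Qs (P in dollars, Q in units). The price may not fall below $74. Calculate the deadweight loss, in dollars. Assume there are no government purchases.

2340

Rearranging demand gives Qd = 441 - 5P; rearranging supply gives Qs = 8P - 209. Setting quantity demanded equal to quantity supplied, 441 - 5P = 8P - 209, gives P* = 50 and Q* = 191.
Because the floor (74) lies above the market-clearing price, it is binding.
At P = 74: Qd = 441 - 5·74 = 71 and Qs = 8·74 - 209 = 383.
Quantity traded falls to 71. At Q = 71 the demand price is (441 - 71)/5 = 74 and the supply price is (209 + 71)/8 = 35.
Deadweight loss = ½ · (74 - 35) · (191 - 71) = ½ · 39 · 120 = 2340.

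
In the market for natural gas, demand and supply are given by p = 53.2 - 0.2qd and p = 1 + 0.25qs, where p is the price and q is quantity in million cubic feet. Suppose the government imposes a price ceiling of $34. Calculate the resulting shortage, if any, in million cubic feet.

0

Rearranging demand gives qd = 266 - 5p; rearranging supply gives qs = 4p - 4. Without the control the market clears where 266 - 5p = 4p - 4, i.e. p* = 30 and q* = 116.
Since 34 is above p* = 30, the ceiling does not bind and the free-market outcome prevails.
Since the control does not bind, there is no shortage.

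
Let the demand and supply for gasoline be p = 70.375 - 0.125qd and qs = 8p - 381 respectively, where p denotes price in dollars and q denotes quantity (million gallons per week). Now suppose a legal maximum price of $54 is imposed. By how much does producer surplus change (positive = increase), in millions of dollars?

-355

Rearranging demand gives qd = 563 - 8p. Setting quantity demanded equal to quantity supplied, 563 - 8p = 8p - 381, gives p* = 59 and q* = 91.
Because the ceiling (54) lies below the market-clearing price, it is binding.
At p = 54: qd = 563 - 8·54 = 131 and qs = 8·54 - 381 = 51.
Producer surplus without the control is ½ · (59 - 47.625) · 91 = 517.5625.
With the ceiling, producers sell 51 units at 54, so PS = ½ · (54 - 47.625) · 51 = 162.5625.
Change in producer surplus = 162.5625 - 517.5625 = -355.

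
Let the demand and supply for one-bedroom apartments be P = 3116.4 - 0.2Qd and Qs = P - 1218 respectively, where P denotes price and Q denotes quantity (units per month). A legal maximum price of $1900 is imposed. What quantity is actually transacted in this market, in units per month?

Rearranging demand gives Qd = 15582 - 5P. Setting quantity demanded equal to quantity supplied, 15582 - 5P = P - 1218, gives P* = 2800 and Q* = 1582.
The ceiling of 1900 is below the equilibrium price 2800, so it binds.
At P = 1900: Qd = 15582 - 5·1900 = 6082 and Qs = 1900 - 1218 = 682.
The quantity actually transacted is the short side, supply: 682.

682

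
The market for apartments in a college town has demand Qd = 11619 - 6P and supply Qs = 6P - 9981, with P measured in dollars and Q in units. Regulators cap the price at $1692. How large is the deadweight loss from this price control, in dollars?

Setting quantity demanded equal to quantity supplied, 11619 - 6P = 6P - 9981, gives P* = 1800 and Q* = 819.
The ceiling of 1692 is below the equilibrium price 1800, so it binds.
At P = 1692: Qd = 11619 - 6·1692 = 1467 and Qs = 6·1692 - 9981 = 171.
Quantity traded falls to 171. At Q = 171 the demand price is (11619 - 171)/6 = 1908 and the supply price is (9981 + 171)/6 = 1692.
Deadweight loss = ½ · (1908 - 1692) · (819 - 171) = ½ · 216 · 648 = 69984.

69984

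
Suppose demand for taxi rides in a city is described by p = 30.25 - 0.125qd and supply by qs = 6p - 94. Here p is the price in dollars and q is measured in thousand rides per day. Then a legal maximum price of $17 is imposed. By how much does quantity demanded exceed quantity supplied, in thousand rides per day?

98

Rearranging demand gives qd = 242 - 8p. Equilibrium: 242 - 8p = 6p - 94, so 336 = 14p and p* = 24, q* = 50.
Since 17 < 24, the ceiling is binding.
At p = 17: qd = 242 - 8·17 = 106 and qs = 6·17 - 94 = 8.
Shortage = qd - qs = 106 - 8 = 98.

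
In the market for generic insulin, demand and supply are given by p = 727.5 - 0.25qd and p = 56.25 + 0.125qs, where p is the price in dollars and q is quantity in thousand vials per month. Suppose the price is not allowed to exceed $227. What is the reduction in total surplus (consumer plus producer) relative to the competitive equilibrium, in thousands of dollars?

Rearranging demand gives qd = 2910 - 4p; rearranging supply gives qs = 8p - 450. Equilibrium: 2910 - 4p = 8p - 450, so 3360 = 12p and p* = 280, q* = 1790.
Since 227 < 280, the ceiling is binding.
At p = 227: qd = 2910 - 4·227 = 2002 and qs = 8·227 - 450 = 1366.
Quantity traded falls to 1366. At q = 1366 the demand price is (2910 - 1366)/4 = 386 and the supply price is (450 + 1366)/8 = 227.
Deadweight loss = ½ · (386 - 227) · (1790 - 1366) = ½ · 159 · 424 = 33708.

33708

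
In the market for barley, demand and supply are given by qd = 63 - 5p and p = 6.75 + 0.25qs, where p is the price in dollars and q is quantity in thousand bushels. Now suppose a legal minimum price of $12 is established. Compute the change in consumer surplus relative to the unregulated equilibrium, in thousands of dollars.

Rearranging supply gives qs = 4p - 27. In a free market, 63 - 5p = 4p - 27 gives the equilibrium p* = 10, q* = 13.
The floor of 12 is above the equilibrium price 10, so it binds.
At p = 12: qd = 63 - 5·12 = 3 and qs = 4·12 - 27 = 21.
Consumer surplus without the control is ½ · (12.6 - 10) · 13 = 16.9.
With the floor, consumers buy 3 units at 12, so CS = ½ · (12.6 - 12) · 3 = 0.9.
Change in consumer surplus = 0.9 - 16.9 = -16.

-16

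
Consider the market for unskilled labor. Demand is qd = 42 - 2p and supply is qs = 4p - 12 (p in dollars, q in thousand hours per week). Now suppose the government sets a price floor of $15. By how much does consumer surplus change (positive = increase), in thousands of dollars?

-108

In a free market, 42 - 2p = 4p - 12 gives the equilibrium p* = 9, q* = 24.
Since 15 > 9, the floor is binding.
At p = 15: qd = 42 - 2·15 = 12 and qs = 4·15 - 12 = 48.
Consumer surplus without the control is ½ · (21 - 9) · 24 = 144.
With the floor, consumers buy 12 units at 15, so CS = ½ · (21 - 15) · 12 = 36.
Change in consumer surplus = 36 - 144 = -108.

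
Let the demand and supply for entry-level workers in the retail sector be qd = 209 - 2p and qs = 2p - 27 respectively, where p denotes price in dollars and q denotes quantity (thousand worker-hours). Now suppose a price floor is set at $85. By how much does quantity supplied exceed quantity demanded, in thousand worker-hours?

In a free market, 209 - 2p = 2p - 27 gives the equilibrium p* = 59, q* = 91.
Since 85 > 59, the floor is binding.
At p = 85: qd = 209 - 2·85 = 39 and qs = 2·85 - 27 = 143.
Surplus = qs - qd = 143 - 39 = 104.

104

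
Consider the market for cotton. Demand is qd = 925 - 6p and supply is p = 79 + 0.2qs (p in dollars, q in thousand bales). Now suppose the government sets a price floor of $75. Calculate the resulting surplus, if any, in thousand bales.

0

Rearranging supply gives qs = 5p - 395. Without the control the market clears where 925 - 6p = 5p - 395, i.e. p* = 120 and q* = 205.
The floor of 75 is below the equilibrium price 120, so it is not binding; the market clears at p* = 120, q* = 205.
Since the control does not bind, there is no surplus.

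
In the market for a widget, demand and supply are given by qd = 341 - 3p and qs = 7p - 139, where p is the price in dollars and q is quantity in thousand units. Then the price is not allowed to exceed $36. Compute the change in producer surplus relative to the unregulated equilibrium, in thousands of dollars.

Without the control the market clears where 341 - 3p = 7p - 139, i.e. p* = 48 and q* = 197.
Since 36 < 48, the ceiling is binding.
At p = 36: qd = 341 - 3·36 = 233 and qs = 7·36 - 139 = 113.
Producer surplus without the control is ½ · (48 - 139/7) · 197 = 38809/14.
With the ceiling, producers sell 113 units at 36, so PS = ½ · (36 - 139/7) · 113 = 12769/14.
Change in producer surplus = 12769/14 - 38809/14 = -1860.

-1860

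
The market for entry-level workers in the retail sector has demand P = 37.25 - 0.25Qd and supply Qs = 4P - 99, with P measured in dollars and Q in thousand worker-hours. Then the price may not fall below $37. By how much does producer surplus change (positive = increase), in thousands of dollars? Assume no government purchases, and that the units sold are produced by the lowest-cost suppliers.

-66

Rearranging demand gives Qd = 149 - 4P. Equilibrium: 149 - 4P = 4P - 99, so 248 = 8P and P* = 31, Q* = 25.
The floor of 37 is above the equilibrium price 31, so it binds.
At P = 37: Qd = 149 - 4·37 = 1 and Qs = 4·37 - 99 = 49.
Producer surplus without the control is ½ · (31 - 24.75) · 25 = 78.125.
With the floor, 1 units are sold at 37. The supply price at Q = 1 is 25, so PS = ½ · [(37 - 24.75) + (37 - 25)] · 1 = 12.125.
Change in producer surplus = 12.125 - 78.125 = -66.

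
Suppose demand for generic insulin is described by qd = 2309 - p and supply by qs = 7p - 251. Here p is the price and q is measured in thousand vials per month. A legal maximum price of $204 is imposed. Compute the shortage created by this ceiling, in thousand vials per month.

Without the control the market clears where 2309 - p = 7p - 251, i.e. p* = 320 and q* = 1989.
Because the ceiling (204) lies below the market-clearing price, it is binding.
At p = 204: qd = 2309 - 204 = 2105 and qs = 7·204 - 251 = 1177.
Shortage = qd - qs = 2105 - 1177 = 928.

928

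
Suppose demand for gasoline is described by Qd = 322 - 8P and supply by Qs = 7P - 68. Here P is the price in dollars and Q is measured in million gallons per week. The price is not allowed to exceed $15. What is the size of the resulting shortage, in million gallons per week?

165

In a free market, 322 - 8P = 7P - 68 gives the equilibrium P* = 26, Q* = 114.
The ceiling of 15 is below the equilibrium price 26, so it binds.
At P = 15: Qd = 322 - 8·15 = 202 and Qs = 7·15 - 68 = 37.
Shortage = Qd - Qs = 202 - 37 = 165.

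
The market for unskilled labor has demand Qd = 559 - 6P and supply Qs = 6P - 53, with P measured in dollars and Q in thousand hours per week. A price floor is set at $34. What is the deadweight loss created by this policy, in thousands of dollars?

In a free market, 559 - 6P = 6P - 53 gives the equilibrium P* = 51, Q* = 253.
The floor of 34 is below the equilibrium price 51, so it is not binding; the market clears at P* = 51, Q* = 253.
Since the control does not bind, no trades are prevented and deadweight loss is zero.

0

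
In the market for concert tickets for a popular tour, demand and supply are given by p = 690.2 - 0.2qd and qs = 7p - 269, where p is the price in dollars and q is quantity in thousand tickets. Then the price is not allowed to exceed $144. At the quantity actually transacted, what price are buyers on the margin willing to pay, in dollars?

Rearranging demand gives qd = 3451 - 5p. In a free market, 3451 - 5p = 7p - 269 gives the equilibrium p* = 310, q* = 1901.
Because the ceiling (144) lies below the market-clearing price, it is binding.
At p = 144: qd = 3451 - 5·144 = 2731 and qs = 7·144 - 269 = 739.
Only 739 units reach the market. On the demand curve, the marginal buyer's willingness to pay at q = 739 is (3451 - 739)/5 = 542.4.

542.4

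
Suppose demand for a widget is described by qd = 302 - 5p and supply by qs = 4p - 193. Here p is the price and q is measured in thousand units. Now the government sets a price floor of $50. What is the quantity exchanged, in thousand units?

27

Setting quantity demanded equal to quantity supplied, 302 - 5p = 4p - 193, gives p* = 55 and q* = 27.
Since 50 is below p* = 55, the floor does not bind and the free-market outcome prevails.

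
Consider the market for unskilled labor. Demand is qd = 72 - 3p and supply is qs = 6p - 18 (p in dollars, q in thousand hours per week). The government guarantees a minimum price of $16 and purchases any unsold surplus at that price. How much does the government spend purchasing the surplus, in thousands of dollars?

864

Equilibrium: 72 - 3p = 6p - 18, so 90 = 9p and p* = 10, q* = 42.
Since 16 > 10, the floor is binding.
At p = 16: qd = 72 - 3·16 = 24 and qs = 6·16 - 18 = 78.
Surplus = qs - qd = 54.
Government expenditure = surplus × support price = 54 × 16 = 864.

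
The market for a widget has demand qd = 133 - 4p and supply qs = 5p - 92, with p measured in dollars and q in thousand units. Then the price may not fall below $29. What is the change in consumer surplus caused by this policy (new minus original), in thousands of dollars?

Equilibrium: 133 - 4p = 5p - 92, so 225 = 9p and p* = 25, q* = 33.
Because the floor (29) lies above the market-clearing price, it is binding.
At p = 29: qd = 133 - 4·29 = 17 and qs = 5·29 - 92 = 53.
Consumer surplus without the control is ½ · (33.25 - 25) · 33 = 136.125.
With the floor, consumers buy 17 units at 29, so CS = ½ · (33.25 - 29) · 17 = 36.125.
Change in consumer surplus = 36.125 - 136.125 = -100.

-100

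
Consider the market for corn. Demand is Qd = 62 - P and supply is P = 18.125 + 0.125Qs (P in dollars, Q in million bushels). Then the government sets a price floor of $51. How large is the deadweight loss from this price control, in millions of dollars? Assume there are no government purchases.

Rearranging supply gives Qs = 8P - 145. Equilibrium: 62 - P = 8P - 145, so 207 = 9P and P* = 23, Q* = 39.
Because the floor (51) lies above the market-clearing price, it is binding.
At P = 51: Qd = 62 - 51 = 11 and Qs = 8·51 - 145 = 263.
Quantity traded falls to 11. At Q = 11 the demand price is 62 - 11 = 51 and the supply price is (145 + 11)/8 = 19.5.
Deadweight loss = ½ · (51 - 19.5) · (39 - 11) = ½ · 31.5 · 28 = 441.

441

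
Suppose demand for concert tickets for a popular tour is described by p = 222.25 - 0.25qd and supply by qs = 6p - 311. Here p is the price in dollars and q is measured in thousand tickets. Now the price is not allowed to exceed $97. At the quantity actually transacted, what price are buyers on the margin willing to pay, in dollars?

154.5

Rearranging demand gives qd = 889 - 4p. Equilibrium: 889 - 4p = 6p - 311, so 1200 = 10p and p* = 120, q* = 409.
Since 97 < 120, the ceiling is binding.
At p = 97: qd = 889 - 4·97 = 501 and qs = 6·97 - 311 = 271.
Only 271 units reach the market. On the demand curve, the marginal buyer's willingness to pay at q = 271 is (889 - 271)/4 = 154.5.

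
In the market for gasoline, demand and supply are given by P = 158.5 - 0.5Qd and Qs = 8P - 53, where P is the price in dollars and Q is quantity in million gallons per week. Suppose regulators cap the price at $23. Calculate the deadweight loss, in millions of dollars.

3920

Rearranging demand gives Qd = 317 - 2P. Equilibrium: 317 - 2P = 8P - 53, so 370 = 10P and P* = 37, Q* = 243.
The ceiling of 23 is below the equilibrium price 37, so it binds.
At P = 23: Qd = 317 - 2·23 = 271 and Qs = 8·23 - 53 = 131.
Quantity traded falls to 131. At Q = 131 the demand price is (317 - 131)/2 = 93 and the supply price is (53 + 131)/8 = 23.
Deadweight loss = ½ · (93 - 23) · (243 - 131) = ½ · 70 · 112 = 3920.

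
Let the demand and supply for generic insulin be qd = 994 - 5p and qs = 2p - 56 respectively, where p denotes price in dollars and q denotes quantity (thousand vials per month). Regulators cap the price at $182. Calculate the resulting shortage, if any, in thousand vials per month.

In a free market, 994 - 5p = 2p - 56 gives the equilibrium p* = 150, q* = 244.
Since 182 is above p* = 150, the ceiling does not bind and the free-market outcome prevails.
Since the control does not bind, there is no shortage.

0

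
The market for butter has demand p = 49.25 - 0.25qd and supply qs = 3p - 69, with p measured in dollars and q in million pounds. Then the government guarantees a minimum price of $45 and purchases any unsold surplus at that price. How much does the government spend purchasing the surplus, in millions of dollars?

2205

Rearranging demand gives qd = 197 - 4p. Equilibrium: 197 - 4p = 3p - 69, so 266 = 7p and p* = 38, q* = 45.
Since 45 > 38, the floor is binding.
At p = 45: qd = 197 - 4·45 = 17 and qs = 3·45 - 69 = 66.
Surplus = qs - qd = 49.
Government expenditure = surplus × support price = 49 × 45 = 2205.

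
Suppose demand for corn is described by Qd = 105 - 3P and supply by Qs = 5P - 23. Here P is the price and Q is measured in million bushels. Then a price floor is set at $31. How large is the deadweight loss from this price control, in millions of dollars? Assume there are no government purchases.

540

Equilibrium: 105 - 3P = 5P - 23, so 128 = 8P and P* = 16, Q* = 57.
The floor of 31 is above the equilibrium price 16, so it binds.
At P = 31: Qd = 105 - 3·31 = 12 and Qs = 5·31 - 23 = 132.
Quantity traded falls to 12. At Q = 12 the demand price is (105 - 12)/3 = 31 and the supply price is (23 + 12)/5 = 7.
Deadweight loss = ½ · (31 - 7) · (57 - 12) = ½ · 24 · 45 = 540.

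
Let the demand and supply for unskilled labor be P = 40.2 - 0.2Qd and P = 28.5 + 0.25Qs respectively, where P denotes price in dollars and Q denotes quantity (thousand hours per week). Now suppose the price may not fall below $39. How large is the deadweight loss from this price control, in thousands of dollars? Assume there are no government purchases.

90

Rearranging demand gives Qd = 201 - 5P; rearranging supply gives Qs = 4P - 114. Setting quantity demanded equal to quantity supplied, 201 - 5P = 4P - 114, gives P* = 35 and Q* = 26.
The floor of 39 is above the equilibrium price 35, so it binds.
At P = 39: Qd = 201 - 5·39 = 6 and Qs = 4·39 - 114 = 42.
Quantity traded falls to 6. At Q = 6 the demand price is (201 - 6)/5 = 39 and the supply price is (114 + 6)/4 = 30.
Deadweight loss = ½ · (39 - 30) · (26 - 6) = ½ · 9 · 20 = 90.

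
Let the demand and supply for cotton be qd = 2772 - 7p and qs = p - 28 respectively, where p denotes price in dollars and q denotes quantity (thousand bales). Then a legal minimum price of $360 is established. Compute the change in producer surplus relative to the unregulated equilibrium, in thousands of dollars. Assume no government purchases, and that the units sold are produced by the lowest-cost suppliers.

In a free market, 2772 - 7p = p - 28 gives the equilibrium p* = 350, q* = 322.
Since 360 > 350, the floor is binding.
At p = 360: qd = 2772 - 7·360 = 252 and qs = 360 - 28 = 332.
Producer surplus without the control is ½ · (350 - 28) · 322 = 51842.
With the floor, 252 units are sold at 360. The supply price at q = 252 is 280, so PS = ½ · [(360 - 28) + (360 - 280)] · 252 = 51912.
Change in producer surplus = 51912 - 51842 = 70.

70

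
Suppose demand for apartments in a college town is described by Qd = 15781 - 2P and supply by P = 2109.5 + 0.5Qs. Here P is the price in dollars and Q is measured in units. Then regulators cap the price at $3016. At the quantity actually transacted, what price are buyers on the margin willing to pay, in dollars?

Rearranging supply gives Qs = 2P - 4219. Equilibrium: 15781 - 2P = 2P - 4219, so 20000 = 4P and P* = 5000, Q* = 5781.
Because the ceiling (3016) lies below the market-clearing price, it is binding.
At P = 3016: Qd = 15781 - 2·3016 = 9749 and Qs = 2·3016 - 4219 = 1813.
Only 1813 units reach the market. On the demand curve, the marginal buyer's willingness to pay at Q = 1813 is (15781 - 1813)/2 = 6984.

6984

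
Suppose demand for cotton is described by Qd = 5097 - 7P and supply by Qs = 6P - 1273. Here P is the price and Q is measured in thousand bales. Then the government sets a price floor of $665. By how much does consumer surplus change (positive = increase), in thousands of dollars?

Equilibrium: 5097 - 7P = 6P - 1273, so 6370 = 13P and P* = 490, Q* = 1667.
The floor of 665 is above the equilibrium price 490, so it binds.
At P = 665: Qd = 5097 - 7·665 = 442 and Qs = 6·665 - 1273 = 2717.
Consumer surplus without the control is ½ · (5097/7 - 490) · 1667 = 2778889/14.
With the floor, consumers buy 442 units at 665, so CS = ½ · (5097/7 - 665) · 442 = 97682/7.
Change in consumer surplus = 97682/7 - 2778889/14 = -184537.5.

-184537.5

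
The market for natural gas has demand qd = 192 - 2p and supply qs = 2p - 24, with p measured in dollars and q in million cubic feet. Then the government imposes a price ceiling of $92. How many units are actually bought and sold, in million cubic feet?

Without the control the market clears where 192 - 2p = 2p - 24, i.e. p* = 54 and q* = 84.
Since 92 is above p* = 54, the ceiling does not bind and the free-market outcome prevails.

84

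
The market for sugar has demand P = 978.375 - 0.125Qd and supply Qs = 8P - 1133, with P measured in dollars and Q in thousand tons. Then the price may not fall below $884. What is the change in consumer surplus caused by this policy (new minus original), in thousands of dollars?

Rearranging demand gives Qd = 7827 - 8P. Equilibrium: 7827 - 8P = 8P - 1133, so 8960 = 16P and P* = 560, Q* = 3347.
The floor of 884 is above the equilibrium price 560, so it binds.
At P = 884: Qd = 7827 - 8·884 = 755 and Qs = 8·884 - 1133 = 5939.
Consumer surplus without the control is ½ · (978.375 - 560) · 3347 = 700150.5625.
With the floor, consumers buy 755 units at 884, so CS = ½ · (978.375 - 884) · 755 = 35626.5625.
Change in consumer surplus = 35626.5625 - 700150.5625 = -664524.

-664524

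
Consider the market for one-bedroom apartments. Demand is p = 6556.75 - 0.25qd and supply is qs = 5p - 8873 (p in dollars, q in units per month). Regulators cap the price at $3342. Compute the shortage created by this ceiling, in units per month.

5022

Rearranging demand gives qd = 26227 - 4p. In a free market, 26227 - 4p = 5p - 8873 gives the equilibrium p* = 3900, q* = 10627.
Since 3342 < 3900, the ceiling is binding.
At p = 3342: qd = 26227 - 4·3342 = 12859 and qs = 5·3342 - 8873 = 7837.
Shortage = qd - qs = 12859 - 7837 = 5022.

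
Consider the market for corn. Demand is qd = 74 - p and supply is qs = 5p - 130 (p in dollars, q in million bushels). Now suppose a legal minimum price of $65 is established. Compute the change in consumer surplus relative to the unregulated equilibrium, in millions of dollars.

-759.5

Without the control the market clears where 74 - p = 5p - 130, i.e. p* = 34 and q* = 40.
The floor of 65 is above the equilibrium price 34, so it binds.
At p = 65: qd = 74 - 65 = 9 and qs = 5·65 - 130 = 195.
Consumer surplus without the control is ½ · (74 - 34) · 40 = 800.
With the floor, consumers buy 9 units at 65, so CS = ½ · (74 - 65) · 9 = 40.5.
Change in consumer surplus = 40.5 - 800 = -759.5.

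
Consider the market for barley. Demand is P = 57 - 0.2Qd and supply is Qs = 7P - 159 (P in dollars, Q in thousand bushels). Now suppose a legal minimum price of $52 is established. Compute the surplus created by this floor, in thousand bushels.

Rearranging demand gives Qd = 285 - 5P. Equilibrium: 285 - 5P = 7P - 159, so 444 = 12P and P* = 37, Q* = 100.
Since 52 > 37, the floor is binding.
At P = 52: Qd = 285 - 5·52 = 25 and Qs = 7·52 - 159 = 205.
Surplus = Qs - Qd = 205 - 25 = 180.

180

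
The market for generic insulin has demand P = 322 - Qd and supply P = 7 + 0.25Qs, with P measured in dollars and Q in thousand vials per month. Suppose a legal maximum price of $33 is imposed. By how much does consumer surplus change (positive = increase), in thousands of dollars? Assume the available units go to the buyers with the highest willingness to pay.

-7104

Rearranging demand gives Qd = 322 - P; rearranging supply gives Qs = 4P - 28. Equilibrium: 322 - P = 4P - 28, so 350 = 5P and P* = 70, Q* = 252.
Because the ceiling (33) lies below the market-clearing price, it is binding.
At P = 33: Qd = 322 - 33 = 289 and Qs = 4·33 - 28 = 104.
Consumer surplus without the control is ½ · (322 - 70) · 252 = 31752.
With the ceiling, 104 units are sold at 33 (assume they go to the highest-value buyers). The demand price at Q = 104 is 218, so CS = ½ · [(322 - 33) + (218 - 33)] · 104 = 24648.
Change in consumer surplus = 24648 - 31752 = -7104.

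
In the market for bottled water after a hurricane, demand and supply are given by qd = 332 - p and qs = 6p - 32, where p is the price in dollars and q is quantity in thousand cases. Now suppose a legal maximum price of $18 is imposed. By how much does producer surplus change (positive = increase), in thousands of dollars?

In a free market, 332 - p = 6p - 32 gives the equilibrium p* = 52, q* = 280.
The ceiling of 18 is below the equilibrium price 52, so it binds.
At p = 18: qd = 332 - 18 = 314 and qs = 6·18 - 32 = 76.
Producer surplus without the control is ½ · (52 - 16/3) · 280 = 19600/3.
With the ceiling, producers sell 76 units at 18, so PS = ½ · (18 - 16/3) · 76 = 1444/3.
Change in producer surplus = 1444/3 - 19600/3 = -6052.

-6052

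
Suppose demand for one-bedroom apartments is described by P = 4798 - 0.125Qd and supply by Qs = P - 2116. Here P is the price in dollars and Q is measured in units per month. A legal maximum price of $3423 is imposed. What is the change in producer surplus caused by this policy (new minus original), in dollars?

-1987603.5

Rearranging demand gives Qd = 38384 - 8P. Equilibrium: 38384 - 8P = P - 2116, so 40500 = 9P and P* = 4500, Q* = 2384.
The ceiling of 3423 is below the equilibrium price 4500, so it binds.
At P = 3423: Qd = 38384 - 8·3423 = 11000 and Qs = 3423 - 2116 = 1307.
Producer surplus without the control is ½ · (4500 - 2116) · 2384 = 2841728.
With the ceiling, producers sell 1307 units at 3423, so PS = ½ · (3423 - 2116) · 1307 = 854124.5.
Change in producer surplus = 854124.5 - 2841728 = -1987603.5.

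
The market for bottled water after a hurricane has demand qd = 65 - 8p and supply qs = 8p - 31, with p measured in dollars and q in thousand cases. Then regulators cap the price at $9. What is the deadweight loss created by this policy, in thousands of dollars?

Equilibrium: 65 - 8p = 8p - 31, so 96 = 16p and p* = 6, q* = 17.
The ceiling of 9 is above the equilibrium price 6, so it is not binding; the market clears at p* = 6, q* = 17.
Since the control does not bind, no trades are prevented and deadweight loss is zero.

0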